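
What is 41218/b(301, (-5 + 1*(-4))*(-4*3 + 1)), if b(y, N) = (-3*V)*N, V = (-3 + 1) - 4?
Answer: 20609/891 ≈ 23.130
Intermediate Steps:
V = -6 (V = -2 - 4 = -6)
b(y, N) = 18*N (b(y, N) = (-3*(-6))*N = 18*N)
41218/b(301, (-5 + 1*(-4))*(-4*3 + 1)) = 41218/((18*((-5 + 1*(-4))*(-4*3 + 1)))) = 41218/((18*((-5 - 4)*(-12 + 1)))) = 41218/((18*(-9*(-11)))) = 41218/((18*99)) = 41218/1782 = 41218*(1/1782) = 20609/891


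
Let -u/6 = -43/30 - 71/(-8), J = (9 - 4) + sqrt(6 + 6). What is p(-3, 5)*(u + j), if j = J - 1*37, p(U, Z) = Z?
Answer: -1533/4 + 10*sqrt(3) ≈ -365.93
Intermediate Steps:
J = 5 + 2*sqrt(3) (J = 5 + sqrt(12) = 5 + 2*sqrt(3) ≈ 8.4641)
u = -893/20 (u = -6*(-43/30 - 71/(-8)) = -6*(-43*1/30 - 71*(-1/8)) = -6*(-43/30 + 71/8) = -6*893/120 = -893/20 ≈ -44.650)
j = -32 + 2*sqrt(3) (j = (5 + 2*sqrt(3)) - 1*37 = (5 + 2*sqrt(3)) - 37 = -32 + 2*sqrt(3) ≈ -28.536)
p(-3, 5)*(u + j) = 5*(-893/20 + (-32 + 2*sqrt(3))) = 5*(-1533/20 + 2*sqrt(3)) = -1533/4 + 10*sqrt(3)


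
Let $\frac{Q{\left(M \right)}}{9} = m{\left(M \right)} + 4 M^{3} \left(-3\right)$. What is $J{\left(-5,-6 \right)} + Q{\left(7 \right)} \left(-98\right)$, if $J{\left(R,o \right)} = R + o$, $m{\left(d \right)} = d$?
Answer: $3624127$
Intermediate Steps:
$Q{\left(M \right)} = - 108 M^{3} + 9 M$ ($Q{\left(M \right)} = 9 \left(M + 4 M^{3} \left(-3\right)\right) = 9 \left(M - 12 M^{3}\right) = - 108 M^{3} + 9 M$)
$J{\left(-5,-6 \right)} + Q{\left(7 \right)} \left(-98\right) = \left(-5 - 6\right) + \left(- 108 \cdot 7^{3} + 9 \cdot 7\right) \left(-98\right) = -11 + \left(\left(-108\right) 343 + 63\right) \left(-98\right) = -11 + \left(-37044 + 63\right) \left(-98\right) = -11 - -3624138 = -11 + 3624138 = 3624127$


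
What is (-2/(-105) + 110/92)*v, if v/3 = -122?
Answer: -357887/805 ≈ -444.58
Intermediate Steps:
v = -366 (v = 3*(-122) = -366)
(-2/(-105) + 110/92)*v = (-2/(-105) + 110/92)*(-366) = (-2*(-1/105) + 110*(1/92))*(-366) = (2/105 + 55/46)*(-366) = (5867/4830)*(-366) = -357887/805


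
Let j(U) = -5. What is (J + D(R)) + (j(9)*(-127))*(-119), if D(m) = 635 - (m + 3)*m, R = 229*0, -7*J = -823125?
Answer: 298615/7 ≈ 42659.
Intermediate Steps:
J = 823125/7 (J = -⅐*(-823125) = 823125/7 ≈ 1.1759e+5)
R = 0
D(m) = 635 - m*(3 + m) (D(m) = 635 - (3 + m)*m = 635 - m*(3 + m))
(J + D(R)) + (j(9)*(-127))*(-119) = (823125/7 + (635 - 1*0² - 3*0)) - 5*(-127)*(-119) = (823125/7 + (635 - 1*0 + 0)) + 635*(-119) = (823125/7 + (635 + 0 + 0)) - 75565 = (823125/7 + 635) - 75565 = 827570/7 - 75565 = 298615/7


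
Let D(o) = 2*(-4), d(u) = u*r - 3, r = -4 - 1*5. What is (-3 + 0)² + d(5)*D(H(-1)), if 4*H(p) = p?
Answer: 393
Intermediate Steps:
H(p) = p/4
r = -9 (r = -4 - 5 = -9)
d(u) = -3 - 9*u (d(u) = u*(-9) - 3 = -9*u - 3 = -3 - 9*u)
D(o) = -8
(-3 + 0)² + d(5)*D(H(-1)) = (-3 + 0)² + (-3 - 9*5)*(-8) = (-3)² + (-3 - 45)*(-8) = 9 - 48*(-8) = 9 + 384 = 393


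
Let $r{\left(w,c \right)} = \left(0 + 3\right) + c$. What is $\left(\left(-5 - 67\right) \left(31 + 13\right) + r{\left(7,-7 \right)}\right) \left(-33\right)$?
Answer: $104676$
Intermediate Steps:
$r{\left(w,c \right)} = 3 + c$
$\left(\left(-5 - 67\right) \left(31 + 13\right) + r{\left(7,-7 \right)}\right) \left(-33\right) = \left(\left(-5 - 67\right) \left(31 + 13\right) + \left(3 - 7\right)\right) \left(-33\right) = \left(\left(-72\right) 44 - 4\right) \left(-33\right) = \left(-3168 - 4\right) \left(-33\right) = \left(-3172\right) \left(-33\right) = 104676$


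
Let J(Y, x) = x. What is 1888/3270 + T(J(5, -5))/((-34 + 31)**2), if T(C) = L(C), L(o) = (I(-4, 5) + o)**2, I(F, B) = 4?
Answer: 3377/4905 ≈ 0.68848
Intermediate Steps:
L(o) = (4 + o)**2
T(C) = (4 + C)**2
1888/3270 + T(J(5, -5))/((-34 + 31)**2) = 1888/3270 + (4 - 5)**2/((-34 + 31)**2) = 1888*(1/3270) + (-1)**2/((-3)**2) = 944/1635 + 1/9 = 3377/4905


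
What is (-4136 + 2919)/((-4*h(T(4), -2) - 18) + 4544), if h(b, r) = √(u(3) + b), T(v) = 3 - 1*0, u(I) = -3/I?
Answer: -2754071/10242322 - 1217*√2/5121161 ≈ -0.26923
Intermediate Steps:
T(v) = 3 (T(v) = 3 + 0 = 3)
h(b, r) = √(-1 + b) (h(b, r) = √(-3/3 + b) = √(-3*⅓ + b) = √(-1 + b))
(-4136 + 2919)/((-4*h(T(4), -2) - 18) + 4544) = (-4136 + 2919)/((-4*√(-1 + 3) - 18) + 4544) = -1217/((-4*√2 - 18) + 4544) = -1217/((-18 - 4*√2) + 4544) = -1217/(4526 - 4*√2)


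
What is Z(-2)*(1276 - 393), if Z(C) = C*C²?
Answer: -7064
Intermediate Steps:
Z(C) = C³
Z(-2)*(1276 - 393) = (-2)³*(1276 - 393) = -8*883 = -7064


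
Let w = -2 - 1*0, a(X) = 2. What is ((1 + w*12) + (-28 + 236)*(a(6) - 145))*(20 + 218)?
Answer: -7084546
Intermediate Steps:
w = -2 (w = -2 + 0 = -2)
((1 + w*12) + (-28 + 236)*(a(6) - 145))*(20 + 218) = ((1 - 2*12) + (-28 + 236)*(2 - 145))*(20 + 218) = ((1 - 24) + 208*(-143))*238 = (-23 - 29744)*238 = -29767*238 = -7084546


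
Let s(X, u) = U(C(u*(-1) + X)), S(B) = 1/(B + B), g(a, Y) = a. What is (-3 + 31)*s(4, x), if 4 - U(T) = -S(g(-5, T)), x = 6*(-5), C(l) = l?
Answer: 546/5 ≈ 109.20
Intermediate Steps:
S(B) = 1/(2*B)
x = -30
U(T) = 39/10 (U(T) = 4 - (-1)*(½)/(-5) = 4 - (-1)*(½)*(-⅕) = 4 - (-1)*(-1)/10 = 4 - 1*⅒ = 4 - ⅒ = 39/10)
s(X, u) = 39/10
(-3 + 31)*s(4, x) = (-3 + 31)*(39/10) = 28*(39/10) = 546/5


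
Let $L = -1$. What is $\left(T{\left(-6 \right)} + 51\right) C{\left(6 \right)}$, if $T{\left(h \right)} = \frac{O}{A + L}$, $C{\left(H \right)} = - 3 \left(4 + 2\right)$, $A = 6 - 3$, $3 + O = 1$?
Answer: $-900$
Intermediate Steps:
$O = -2$ ($O = -3 + 1 = -2$)
$A = 3$ ($A = 6 - 3 = 3$)
$C{\left(H \right)} = -18$ ($C{\left(H \right)} = \left(-3\right) 6 = -18$)
$T{\left(h \right)} = -1$ ($T{\left(h \right)} = \frac{1}{3 - 1} \left(-2\right) = \frac{1}{2} \left(-2\right) = -1$)
$\left(T{\left(-6 \right)} + 51\right) C{\left(6 \right)} = \left(-1 + 51\right) \left(-18\right) = 50 \left(-18\right) = -900$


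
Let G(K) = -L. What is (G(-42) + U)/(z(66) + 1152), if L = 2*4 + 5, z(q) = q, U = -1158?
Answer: -1171/1218 ≈ -0.96141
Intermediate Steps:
L = 13 (L = 8 + 5 = 13)
G(K) = -13 (G(K) = -1*13 = -13)
(G(-42) + U)/(z(66) + 1152) = (-13 - 1158)/(66 + 1152) = -1171/1218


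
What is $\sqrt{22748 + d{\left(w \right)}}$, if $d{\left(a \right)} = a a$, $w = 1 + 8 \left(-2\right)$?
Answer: $\sqrt{22973} \approx 151.57$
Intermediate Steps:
$w = -15$ ($w = 1 - 16 = -15$)
$d{\left(a \right)} = a^{2}$
$\sqrt{22748 + d{\left(w \right)}} = \sqrt{22748 + \left(-15\right)^{2}} = \sqrt{22748 + 225} = \sqrt{22973}$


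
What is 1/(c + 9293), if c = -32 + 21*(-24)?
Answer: 1/8757 ≈ 0.00011419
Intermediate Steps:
c = -536 (c = -32 - 504 = -536)
1/(c + 9293) = 1/(-536 + 9293) = 1/8757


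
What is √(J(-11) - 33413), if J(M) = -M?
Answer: I*√33402 ≈ 182.76*I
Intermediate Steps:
√(J(-11) - 33413) = √(-1*(-11) - 33413) = √(11 - 33413) = √(-33402) = I*√33402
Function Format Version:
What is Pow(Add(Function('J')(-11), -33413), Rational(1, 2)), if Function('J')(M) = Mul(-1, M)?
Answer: Mul(I, Pow(33402, Rational(1, 2))) ≈ Mul(182.76, I)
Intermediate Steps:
Pow(Add(Function('J')(-11), -33413), Rational(1, 2)) = Pow(Add(Mul(-1, -11), -33413), Rational(1, 2)) = Pow(Add(11, -33413), Rational(1, 2)) = Pow(-33402, Rational(1, 2)) = Mul(I, Pow(33402, Rational(1, 2)))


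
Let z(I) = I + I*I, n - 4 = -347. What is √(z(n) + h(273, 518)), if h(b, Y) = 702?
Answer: 6*√3278 ≈ 343.52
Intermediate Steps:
n = -343 (n = 4 - 347 = -343)
z(I) = I + I²
√(z(n) + h(273, 518)) = √(-343*(1 - 343) + 702) = √(-343*(-342) + 702) = √(117306 + 702) = √118008 = 6*√3278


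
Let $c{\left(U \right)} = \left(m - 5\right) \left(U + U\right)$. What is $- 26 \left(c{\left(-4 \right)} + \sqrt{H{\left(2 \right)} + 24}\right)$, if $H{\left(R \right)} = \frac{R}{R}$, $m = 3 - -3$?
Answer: $78$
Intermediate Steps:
$m = 6$ ($m = 3 + 3 = 6$)
$c{\left(U \right)} = 2 U$ ($c{\left(U \right)} = \left(6 - 5\right) \left(U + U\right) = 1 \cdot 2 U = 2 U$)
$H{\left(R \right)} = 1$
$- 26 \left(c{\left(-4 \right)} + \sqrt{H{\left(2 \right)} + 24}\right) = - 26 \left(2 \left(-4\right) + \sqrt{1 + 24}\right) = - 26 \left(-8 + \sqrt{25}\right) = - 26 \left(-8 + 5\right) = \left(-26\right) \left(-3\right) = 78$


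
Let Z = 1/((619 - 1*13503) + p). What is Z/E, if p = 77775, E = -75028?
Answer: -1/4868641948 ≈ -2.0540e-10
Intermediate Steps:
Z = 1/64891 (Z = 1/((619 - 1*13503) + 77775) = 1/((619 - 13503) + 77775) = 1/(-12884 + 77775) = 1/64891 ≈ 1.5410e-5)
Z/E = (1/64891)/(-75028) = (1/64891)*(-1/75028) = -1/4868641948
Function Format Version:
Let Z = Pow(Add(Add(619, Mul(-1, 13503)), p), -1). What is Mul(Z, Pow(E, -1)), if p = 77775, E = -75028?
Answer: Rational(-1, 4868641948) ≈ -2.0540e-10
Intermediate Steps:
Z = Rational(1, 64891) (Z = Pow(Add(Add(619, Mul(-1, 13503)), 77775), -1) = Pow(Add(Add(619, -13503), 77775), -1) = Pow(Add(-12884, 77775), -1) = Pow(64891, -1) = Rational(1, 64891) ≈ 1.5410e-5)
Mul(Z, Pow(E, -1)) = Mul(Rational(1, 64891), Pow(-75028, -1)) = Mul(Rational(1, 64891), Rational(-1, 75028)) = Rational(-1, 4868641948)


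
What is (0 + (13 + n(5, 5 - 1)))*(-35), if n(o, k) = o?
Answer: -630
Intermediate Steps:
(0 + (13 + n(5, 5 - 1)))*(-35) = (0 + (13 + 5))*(-35) = (0 + 18)*(-35) = 18*(-35) = -630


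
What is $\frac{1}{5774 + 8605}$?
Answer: $\frac{1}{14379} \approx 6.9546 \cdot 10^{-5}$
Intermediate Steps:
$\frac{1}{5774 + 8605} = \frac{1}{14379}$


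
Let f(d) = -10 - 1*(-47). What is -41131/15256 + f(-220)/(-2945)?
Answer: -121695267/44928920 ≈ -2.7086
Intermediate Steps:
f(d) = 37 (f(d) = -10 + 47 = 37)
-41131/15256 + f(-220)/(-2945) = -41131/15256 + 37/(-2945) = -41131*1/15256 + 37*(-1/2945) = -41131/15256 - 37/2945 = -121695267/44928920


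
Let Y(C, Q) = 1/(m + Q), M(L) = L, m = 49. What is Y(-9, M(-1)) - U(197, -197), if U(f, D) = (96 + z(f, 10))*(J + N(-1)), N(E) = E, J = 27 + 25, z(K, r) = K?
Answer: -717263/48 ≈ -14943.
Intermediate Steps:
J = 52
Y(C, Q) = 1/(49 + Q)
U(f, D) = 4896 + 51*f (U(f, D) = (96 + f)*(52 - 1) = (96 + f)*51 = 4896 + 51*f)
Y(-9, M(-1)) - U(197, -197) = 1/(49 - 1) - (4896 + 51*197) = 1/48 - (4896 + 10047) = 1/48 - 1*14943 = 1/48 - 14943 = -717263/48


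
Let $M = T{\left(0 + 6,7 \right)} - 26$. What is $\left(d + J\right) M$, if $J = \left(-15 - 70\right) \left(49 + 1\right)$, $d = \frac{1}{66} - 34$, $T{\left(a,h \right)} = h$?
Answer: $\frac{5372117}{66} \approx 81396.0$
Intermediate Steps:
$d = - \frac{2243}{66}$ ($d = \frac{1}{66} - 34 = - \frac{2243}{66} \approx -33.985$)
$J = -4250$ ($J = \left(-85\right) 50 = -4250$)
$M = -19$ ($M = 7 - 26 = -19$)
$\left(d + J\right) M = \left(- \frac{2243}{66} - 4250\right) \left(-19\right) = \left(- \frac{282743}{66}\right) \left(-19\right) = \frac{5372117}{66}$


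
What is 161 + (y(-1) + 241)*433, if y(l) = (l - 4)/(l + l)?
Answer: 211193/2 ≈ 1.0560e+5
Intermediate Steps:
y(l) = (-4 + l)/(2*l) (y(l) = (-4 + l)/((2*l)) = (-4 + l)*(1/(2*l)) = (-4 + l)/(2*l))
161 + (y(-1) + 241)*433 = 161 + ((½)*(-4 - 1)/(-1) + 241)*433 = 161 + ((½)*(-1)*(-5) + 241)*433 = 161 + (5/2 + 241)*433 = 161 + (487/2)*433 = 161 + 210871/2 = 211193/2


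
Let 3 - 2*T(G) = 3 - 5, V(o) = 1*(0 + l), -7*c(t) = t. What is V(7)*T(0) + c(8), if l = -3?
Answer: -121/14 ≈ -8.6429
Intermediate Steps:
c(t) = -t/7
V(o) = -3 (V(o) = 1*(0 - 3) = 1*(-3) = -3)
T(G) = 5/2 (T(G) = 3/2 - (3 - 5)/2 = 3/2 - 1/2*(-2) = 3/2 + 1 = 5/2)
V(7)*T(0) + c(8) = -3*5/2 - 1/7*8 = -15/2 - 8/7 = -121/14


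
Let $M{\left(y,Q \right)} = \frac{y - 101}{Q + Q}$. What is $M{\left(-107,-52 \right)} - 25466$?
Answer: $-25464$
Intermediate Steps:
$M{\left(y,Q \right)} = \frac{-101 + y}{2 Q}$
$M{\left(-107,-52 \right)} - 25466 = \frac{-101 - 107}{2 \left(-52\right)} - 25466 = \frac{1}{2} \left(- \frac{1}{52}\right) \left(-208\right) - 25466 = 2 - 25466 = -25464$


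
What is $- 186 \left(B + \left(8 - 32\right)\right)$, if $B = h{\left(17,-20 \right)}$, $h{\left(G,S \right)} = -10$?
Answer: $6324$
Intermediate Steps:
$B = -10$
$- 186 \left(B + \left(8 - 32\right)\right) = - 186 \left(-10 + \left(8 - 32\right)\right) = - 186 \left(-10 - 24\right) = \left(-186\right) \left(-34\right) = 6324$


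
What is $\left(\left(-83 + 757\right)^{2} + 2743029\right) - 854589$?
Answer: $2342716$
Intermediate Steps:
$\left(\left(-83 + 757\right)^{2} + 2743029\right) - 854589 = \left(674^{2} + 2743029\right) - 854589 = \left(454276 + 2743029\right) - 854589 = 3197305 - 854589 = 2342716$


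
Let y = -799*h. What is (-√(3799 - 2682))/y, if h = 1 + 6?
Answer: √1117/5593 ≈ 0.0059756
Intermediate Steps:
h = 7
y = -5593 (y = -799*7 = -5593)
(-√(3799 - 2682))/y = -√(3799 - 2682)/(-5593) = -√1117*(-1/5593) = √1117/5593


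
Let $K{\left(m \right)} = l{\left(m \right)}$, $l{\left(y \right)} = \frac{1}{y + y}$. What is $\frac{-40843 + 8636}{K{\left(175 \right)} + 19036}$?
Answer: $- \frac{11272450}{6662601} \approx -1.6919$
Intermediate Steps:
$l{\left(y \right)} = \frac{1}{2 y}$
$K{\left(m \right)} = \frac{1}{2 m}$
$\frac{-40843 + 8636}{K{\left(175 \right)} + 19036} = \frac{-40843 + 8636}{\frac{1}{2 \cdot 175} + 19036} = - \frac{32207}{\frac{1}{2} \cdot \frac{1}{175} + 19036} = - \frac{32207}{\frac{1}{350} + 19036} = - \frac{32207}{\frac{6662601}{350}} = \left(-32207\right) \frac{350}{6662601} = - \frac{11272450}{6662601}$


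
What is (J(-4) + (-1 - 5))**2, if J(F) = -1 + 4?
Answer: 9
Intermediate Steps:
J(F) = 3
(J(-4) + (-1 - 5))**2 = (3 + (-1 - 5))**2 = (3 - 6)**2 = (-3)**2 = 9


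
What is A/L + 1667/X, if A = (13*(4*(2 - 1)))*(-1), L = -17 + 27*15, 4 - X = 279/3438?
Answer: 61749557/145209 ≈ 425.25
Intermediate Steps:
X = 1497/382 (X = 4 - 279/3438 = 4 - 1*31/382 = 4 - 31/382 = 1497/382 ≈ 3.9188)
L = 388 (L = -17 + 405 = 388)
A = -52 (A = (13*(4*1))*(-1) = (13*4)*(-1) = 52*(-1) = -52)
A/L + 1667/X = -52/388 + 1667/(1497/382) = -52*1/388 + 1667*(382/1497) = -13/97 + 636794/1497 = 61749557/145209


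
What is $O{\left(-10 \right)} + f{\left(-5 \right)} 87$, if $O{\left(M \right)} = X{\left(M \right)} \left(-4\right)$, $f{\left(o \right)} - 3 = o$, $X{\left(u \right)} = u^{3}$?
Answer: $3826$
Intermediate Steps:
$f{\left(o \right)} = 3 + o$
$O{\left(M \right)} = - 4 M^{3}$ ($O{\left(M \right)} = M^{3} \left(-4\right) = - 4 M^{3}$)
$O{\left(-10 \right)} + f{\left(-5 \right)} 87 = - 4 \left(-10\right)^{3} + \left(3 - 5\right) 87 = \left(-4\right) \left(-1000\right) - 174 = 4000 - 174 = 3826$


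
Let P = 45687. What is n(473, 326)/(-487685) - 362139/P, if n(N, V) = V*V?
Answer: -60488396609/7426954865 ≈ -8.1444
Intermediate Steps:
n(N, V) = V²
n(473, 326)/(-487685) - 362139/P = 326²/(-487685) - 362139/45687 = 106276*(-1/487685) - 362139*1/45687 = -106276/487685 - 120713/15229 = -60488396609/7426954865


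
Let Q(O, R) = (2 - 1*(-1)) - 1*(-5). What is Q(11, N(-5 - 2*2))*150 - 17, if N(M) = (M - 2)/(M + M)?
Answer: 1183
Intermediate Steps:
N(M) = (-2 + M)/(2*M) (N(M) = (-2 + M)/((2*M)) = (-2 + M)*(1/(2*M)) = (-2 + M)/(2*M))
Q(O, R) = 8 (Q(O, R) = (2 + 1) + 5 = 3 + 5 = 8)
Q(11, N(-5 - 2*2))*150 - 17 = 8*150 - 17 = 1200 - 17 = 1183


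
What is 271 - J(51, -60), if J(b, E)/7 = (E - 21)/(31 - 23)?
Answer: 2735/8 ≈ 341.88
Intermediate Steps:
J(b, E) = -147/8 + 7*E/8 (J(b, E) = 7*((E - 21)/(31 - 23)) = 7*((-21 + E)/8) = 7*((-21 + E)*(⅛)) = 7*(-21/8 + E/8) = -147/8 + 7*E/8)
271 - J(51, -60) = 271 - (-147/8 + (7/8)*(-60)) = 271 - (-147/8 - 105/2) = 271 - 1*(-567/8) = 271 + 567/8 = 2735/8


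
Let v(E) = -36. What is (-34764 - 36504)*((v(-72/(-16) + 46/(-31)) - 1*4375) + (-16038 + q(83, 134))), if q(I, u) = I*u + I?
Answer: 658801392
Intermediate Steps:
q(I, u) = I + I*u
(-34764 - 36504)*((v(-72/(-16) + 46/(-31)) - 1*4375) + (-16038 + q(83, 134))) = (-34764 - 36504)*((-36 - 1*4375) + (-16038 + 83*(1 + 134))) = -71268*((-36 - 4375) + (-16038 + 83*135)) = -71268*(-4411 + (-16038 + 11205)) = -71268*(-4411 - 4833) = -71268*(-9244) = 658801392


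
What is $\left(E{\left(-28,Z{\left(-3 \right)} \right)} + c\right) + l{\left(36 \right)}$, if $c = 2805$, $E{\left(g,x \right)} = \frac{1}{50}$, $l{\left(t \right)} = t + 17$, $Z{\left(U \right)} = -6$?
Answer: $\frac{142901}{50} \approx 2858.0$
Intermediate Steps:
$l{\left(t \right)} = 17 + t$
$E{\left(g,x \right)} = \frac{1}{50}$
$\left(E{\left(-28,Z{\left(-3 \right)} \right)} + c\right) + l{\left(36 \right)} = \left(\frac{1}{50} + 2805\right) + \left(17 + 36\right) = \frac{140251}{50} + 53 = \frac{142901}{50}$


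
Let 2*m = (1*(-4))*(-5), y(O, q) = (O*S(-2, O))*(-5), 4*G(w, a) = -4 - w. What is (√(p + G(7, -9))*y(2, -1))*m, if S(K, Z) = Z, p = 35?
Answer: -100*√129 ≈ -1135.8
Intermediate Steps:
G(w, a) = -1 - w/4 (G(w, a) = (-4 - w)/4 = -1 - w/4)
y(O, q) = -5*O² (y(O, q) = (O*O)*(-5) = O²*(-5) = -5*O²)
m = 10 (m = ((1*(-4))*(-5))/2 = (-4*(-5))/2 = (½)*20 = 10)
(√(p + G(7, -9))*y(2, -1))*m = (√(35 + (-1 - ¼*7))*(-5*2²))*10 = (√(35 + (-1 - 7/4))*(-5*4))*10 = (√(35 - 11/4)*(-20))*10 = (√(129/4)*(-20))*10 = ((√129/2)*(-20))*10 = -10*√129*10 = -100*√129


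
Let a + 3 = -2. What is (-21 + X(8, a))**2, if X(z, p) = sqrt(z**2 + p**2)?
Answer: (21 - sqrt(89))**2 ≈ 133.77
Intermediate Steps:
a = -5 (a = -3 - 2 = -5)
X(z, p) = sqrt(p**2 + z**2)
(-21 + X(8, a))**2 = (-21 + sqrt((-5)**2 + 8**2))**2 = (-21 + sqrt(25 + 64))**2 = (-21 + sqrt(89))**2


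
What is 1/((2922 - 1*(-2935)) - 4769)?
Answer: 1/1088 ≈ 0.00091912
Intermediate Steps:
1/((2922 - 1*(-2935)) - 4769) = 1/((2922 + 2935) - 4769) = 1/(5857 - 4769) = 1/1088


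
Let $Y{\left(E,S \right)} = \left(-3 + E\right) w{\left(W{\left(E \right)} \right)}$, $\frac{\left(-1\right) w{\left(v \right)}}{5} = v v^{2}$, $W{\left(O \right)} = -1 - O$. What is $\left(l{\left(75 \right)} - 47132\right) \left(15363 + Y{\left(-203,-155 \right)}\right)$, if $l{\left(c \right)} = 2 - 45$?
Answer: $-400501390071525$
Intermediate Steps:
$w{\left(v \right)} = - 5 v^{3}$ ($w{\left(v \right)} = - 5 v v^{2} = - 5 v^{3}$)
$l{\left(c \right)} = -43$
$Y{\left(E,S \right)} = - 5 \left(-1 - E\right)^{3} \left(-3 + E\right)$ ($Y{\left(E,S \right)} = \left(-3 + E\right) \left(- 5 \left(-1 - E\right)^{3}\right) = - 5 \left(-1 - E\right)^{3} \left(-3 + E\right)$)
$\left(l{\left(75 \right)} - 47132\right) \left(15363 + Y{\left(-203,-155 \right)}\right) = \left(-43 - 47132\right) \left(15363 + 5 \left(1 - 203\right)^{3} \left(-3 - 203\right)\right) = - 47175 \left(15363 + 5 \left(-202\right)^{3} \left(-206\right)\right) = - 47175 \left(15363 + 5 \left(-8242408\right) \left(-206\right)\right) = - 47175 \left(15363 + 8489680240\right) = \left(-47175\right) 8489695603 = -400501390071525$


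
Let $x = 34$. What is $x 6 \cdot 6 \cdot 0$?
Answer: $0$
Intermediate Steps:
$x 6 \cdot 6 \cdot 0 = 34 \cdot 6 \cdot 6 \cdot 0 = 34 \cdot 36 \cdot 0 = 1224 \cdot 0 = 0$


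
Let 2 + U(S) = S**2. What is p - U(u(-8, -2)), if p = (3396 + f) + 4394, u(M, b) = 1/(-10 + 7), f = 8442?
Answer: 146105/9 ≈ 16234.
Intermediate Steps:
u(M, b) = -1/3 (u(M, b) = 1/(-3) = -1/3)
p = 16232 (p = (3396 + 8442) + 4394 = 11838 + 4394 = 16232)
U(S) = -2 + S**2
p - U(u(-8, -2)) = 16232 - (-2 + (-1/3)**2) = 16232 - (-2 + 1/9) = 16232 - 1*(-17/9) = 16232 + 17/9 = 146105/9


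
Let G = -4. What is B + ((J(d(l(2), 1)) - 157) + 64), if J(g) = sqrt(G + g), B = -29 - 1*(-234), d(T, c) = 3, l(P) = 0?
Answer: 112 + I ≈ 112.0 + 1.0*I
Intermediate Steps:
B = 205 (B = -29 + 234 = 205)
J(g) = sqrt(-4 + g)
B + ((J(d(l(2), 1)) - 157) + 64) = 205 + ((sqrt(-4 + 3) - 157) + 64) = 205 + ((sqrt(-1) - 157) + 64) = 205 + ((I - 157) + 64) = 205 + ((-157 + I) + 64) = 205 + (-93 + I) = 112 + I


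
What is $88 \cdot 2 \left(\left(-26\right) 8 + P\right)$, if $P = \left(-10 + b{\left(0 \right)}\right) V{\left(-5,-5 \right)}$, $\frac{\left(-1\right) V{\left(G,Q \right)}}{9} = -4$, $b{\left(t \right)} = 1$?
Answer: $-93632$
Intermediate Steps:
$V{\left(G,Q \right)} = 36$ ($V{\left(G,Q \right)} = \left(-9\right) \left(-4\right) = 36$)
$P = -324$ ($P = \left(-10 + 1\right) 36 = \left(-9\right) 36 = -324$)
$88 \cdot 2 \left(\left(-26\right) 8 + P\right) = 88 \cdot 2 \left(\left(-26\right) 8 - 324\right) = 176 \left(-208 - 324\right) = 176 \left(-532\right) = -93632$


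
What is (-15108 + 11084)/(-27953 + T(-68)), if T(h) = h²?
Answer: 4024/23329 ≈ 0.17249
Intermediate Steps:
(-15108 + 11084)/(-27953 + T(-68)) = (-15108 + 11084)/(-27953 + (-68)²) = -4024/(-27953 + 4624) = -4024/(-23329) = -4024*(-1/23329) = 4024/23329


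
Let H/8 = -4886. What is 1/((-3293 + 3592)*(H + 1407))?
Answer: -1/11266619 ≈ -8.8758e-8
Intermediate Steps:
H = -39088 (H = 8*(-4886) = -39088)
1/((-3293 + 3592)*(H + 1407)) = 1/((-3293 + 3592)*(-39088 + 1407)) = 1/(299*(-37681)) = 1/(-11266619) = -1/11266619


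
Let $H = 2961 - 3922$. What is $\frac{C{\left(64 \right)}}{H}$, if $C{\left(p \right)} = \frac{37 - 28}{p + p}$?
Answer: $- \frac{9}{123008} \approx -7.3166 \cdot 10^{-5}$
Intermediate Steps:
$H = -961$ ($H = 2961 - 3922 = -961$)
$C{\left(p \right)} = \frac{9}{2 p}$
$\frac{C{\left(64 \right)}}{H} = \frac{\frac{9}{2} \cdot \frac{1}{64}}{-961} = \frac{9}{2} \cdot \frac{1}{64} \left(- \frac{1}{961}\right) = \frac{9}{128} \left(- \frac{1}{961}\right) = - \frac{9}{123008}$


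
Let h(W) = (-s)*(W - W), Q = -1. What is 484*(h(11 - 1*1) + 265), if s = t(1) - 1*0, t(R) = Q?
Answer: 128260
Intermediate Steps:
t(R) = -1
s = -1 (s = -1 - 1*0 = -1 + 0 = -1)
h(W) = 0 (h(W) = (-1*(-1))*(W - W) = 1*0 = 0)
484*(h(11 - 1*1) + 265) = 484*(0 + 265) = 484*265 = 128260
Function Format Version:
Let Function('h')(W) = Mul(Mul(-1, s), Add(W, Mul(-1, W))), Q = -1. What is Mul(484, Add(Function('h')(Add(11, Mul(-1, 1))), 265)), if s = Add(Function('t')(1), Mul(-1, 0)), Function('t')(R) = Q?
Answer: 128260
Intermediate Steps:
Function('t')(R) = -1
s = -1 (s = Add(-1, Mul(-1, 0)) = Add(-1, 0) = -1)
Function('h')(W) = 0 (Function('h')(W) = Mul(Mul(-1, -1), Add(W, Mul(-1, W))) = Mul(1, 0) = 0)
Mul(484, Add(Function('h')(Add(11, Mul(-1, 1))), 265)) = Mul(484, Add(0, 265)) = Mul(484, 265) = 128260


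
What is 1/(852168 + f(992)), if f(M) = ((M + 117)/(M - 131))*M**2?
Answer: 861/1825043624 ≈ 4.7177e-7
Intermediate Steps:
f(M) = M**2*(117 + M)/(-131 + M) (f(M) = ((117 + M)/(-131 + M))*M**2 = M**2*(117 + M)/(-131 + M))
1/(852168 + f(992)) = 1/(852168 + 992**2*(117 + 992)/(-131 + 992)) = 1/(852168 + 984064*1109/861) = 1/(852168 + 984064*(1/861)*1109) = 1/(852168 + 1091326976/861) = 1/(1825043624/861) = 861/1825043624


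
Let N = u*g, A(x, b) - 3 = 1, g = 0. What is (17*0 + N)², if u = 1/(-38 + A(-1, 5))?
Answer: 0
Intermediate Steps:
A(x, b) = 4 (A(x, b) = 3 + 1 = 4)
u = -1/34 (u = 1/(-38 + 4) = 1/(-34) = -1/34 ≈ -0.029412)
N = 0 (N = -1/34*0 = 0)
(17*0 + N)² = (17*0 + 0)² = (0 + 0)² = 0² = 0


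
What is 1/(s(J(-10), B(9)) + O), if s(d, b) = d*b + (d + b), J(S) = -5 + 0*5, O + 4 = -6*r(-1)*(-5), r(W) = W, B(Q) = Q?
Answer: -1/75 ≈ -0.013333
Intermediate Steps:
O = -34 (O = -4 - 6*(-1)*(-5) = -4 + 6*(-5) = -4 - 30 = -34)
J(S) = -5 (J(S) = -5 + 0 = -5)
s(d, b) = b + d + b*d (s(d, b) = b*d + (b + d) = b + d + b*d)
1/(s(J(-10), B(9)) + O) = 1/((9 - 5 + 9*(-5)) - 34) = 1/((9 - 5 - 45) - 34) = 1/(-41 - 34) = 1/(-75) = -1/75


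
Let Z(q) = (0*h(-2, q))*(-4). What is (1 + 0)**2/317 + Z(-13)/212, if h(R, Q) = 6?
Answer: 1/317 ≈ 0.0031546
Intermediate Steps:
Z(q) = 0 (Z(q) = (0*6)*(-4) = 0*(-4) = 0)
(1 + 0)**2/317 + Z(-13)/212 = (1 + 0)**2/317 + 0/212 = 1**2*(1/317) + 0*(1/212) = 1*(1/317) + 0 = 1/317 + 0 = 1/317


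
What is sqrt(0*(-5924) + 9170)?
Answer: sqrt(9170) ≈ 95.760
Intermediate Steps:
sqrt(0*(-5924) + 9170) = sqrt(0 + 9170) = sqrt(9170)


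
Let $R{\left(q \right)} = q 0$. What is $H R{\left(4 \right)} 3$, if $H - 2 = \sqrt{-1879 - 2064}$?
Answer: $0$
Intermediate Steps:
$R{\left(q \right)} = 0$
$H = 2 + i \sqrt{3943}$ ($H = 2 + \sqrt{-1879 - 2064} = 2 + \sqrt{-3943} = 2 + i \sqrt{3943} \approx 2.0 + 62.793 i$)
$H R{\left(4 \right)} 3 = \left(2 + i \sqrt{3943}\right) 0 \cdot 3 = \left(2 + i \sqrt{3943}\right) 0 = 0$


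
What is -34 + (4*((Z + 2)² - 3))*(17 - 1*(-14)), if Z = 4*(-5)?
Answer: 39770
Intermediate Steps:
Z = -20
-34 + (4*((Z + 2)² - 3))*(17 - 1*(-14)) = -34 + (4*((-20 + 2)² - 3))*(17 - 1*(-14)) = -34 + (4*((-18)² - 3))*(17 + 14) = -34 + (4*(324 - 3))*31 = -34 + (4*321)*31 = -34 + 1284*31 = -34 + 39804 = 39770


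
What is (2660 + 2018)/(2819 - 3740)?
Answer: -4678/921 ≈ -5.0793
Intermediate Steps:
(2660 + 2018)/(2819 - 3740) = 4678/(-921) = 4678*(-1/921) = -4678/921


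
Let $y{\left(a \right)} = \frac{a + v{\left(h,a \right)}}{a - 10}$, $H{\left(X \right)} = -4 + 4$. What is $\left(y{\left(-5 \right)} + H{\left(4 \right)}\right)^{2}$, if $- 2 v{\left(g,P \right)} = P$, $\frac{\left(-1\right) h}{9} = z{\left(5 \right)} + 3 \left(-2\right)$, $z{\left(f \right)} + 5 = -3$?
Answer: $\frac{1}{36} \approx 0.027778$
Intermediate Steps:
$H{\left(X \right)} = 0$
$z{\left(f \right)} = -8$ ($z{\left(f \right)} = -5 - 3 = -8$)
$h = 126$ ($h = - 9 \left(-8 + 3 \left(-2\right)\right) = - 9 \left(-8 - 6\right) = \left(-9\right) \left(-14\right) = 126$)
$v{\left(g,P \right)} = - \frac{P}{2}$
$y{\left(a \right)} = \frac{a}{2 \left(-10 + a\right)}$ ($y{\left(a \right)} = \frac{a - \frac{a}{2}}{a - 10} = \frac{\frac{1}{2} a}{-10 + a} = \frac{a}{2 \left(-10 + a\right)}$)
$\left(y{\left(-5 \right)} + H{\left(4 \right)}\right)^{2} = \left(\frac{1}{2} \left(-5\right) \frac{1}{-10 - 5} + 0\right)^{2} = \left(\frac{1}{2} \left(-5\right) \frac{1}{-15} + 0\right)^{2} = \left(\frac{1}{2} \left(-5\right) \left(- \frac{1}{15}\right) + 0\right)^{2} = \left(\frac{1}{6} + 0\right)^{2} = \left(\frac{1}{6}\right)^{2} = \frac{1}{36}$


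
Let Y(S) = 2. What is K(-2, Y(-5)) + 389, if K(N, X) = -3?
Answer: 386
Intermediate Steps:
K(-2, Y(-5)) + 389 = -3 + 389 = 386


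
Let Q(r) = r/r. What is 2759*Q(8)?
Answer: 2759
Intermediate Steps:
Q(r) = 1
2759*Q(8) = 2759*1 = 2759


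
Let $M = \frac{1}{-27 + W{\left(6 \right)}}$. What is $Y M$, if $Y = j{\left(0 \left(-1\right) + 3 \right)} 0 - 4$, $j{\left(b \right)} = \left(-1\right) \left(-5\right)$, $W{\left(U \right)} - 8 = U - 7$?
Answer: $\frac{1}{5} \approx 0.2$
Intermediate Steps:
$W{\left(U \right)} = 1 + U$ ($W{\left(U \right)} = 8 + \left(U - 7\right) = 8 + \left(-7 + U\right) = 1 + U$)
$j{\left(b \right)} = 5$
$Y = -4$ ($Y = 5 \cdot 0 - 4 = 0 - 4 = -4$)
$M = - \frac{1}{20}$ ($M = \frac{1}{-27 + \left(1 + 6\right)} = \frac{1}{-27 + 7} = \frac{1}{-20} = - \frac{1}{20} \approx -0.05$)
$Y M = \left(-4\right) \left(- \frac{1}{20}\right) = \frac{1}{5}$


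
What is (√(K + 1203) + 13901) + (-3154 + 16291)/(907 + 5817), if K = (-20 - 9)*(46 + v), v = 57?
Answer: 93483461/6724 + 2*I*√446 ≈ 13903.0 + 42.237*I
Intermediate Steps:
K = -2987 (K = (-20 - 9)*(46 + 57) = -29*103 = -2987)
(√(K + 1203) + 13901) + (-3154 + 16291)/(907 + 5817) = (√(-2987 + 1203) + 13901) + (-3154 + 16291)/(907 + 5817) = (√(-1784) + 13901) + 13137/6724 = (2*I*√446 + 13901) + 13137*(1/6724) = (13901 + 2*I*√446) + 13137/6724 = 93483461/6724 + 2*I*√446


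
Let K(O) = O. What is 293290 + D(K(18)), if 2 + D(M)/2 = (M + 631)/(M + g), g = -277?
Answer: 75959776/259 ≈ 2.9328e+5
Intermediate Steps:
D(M) = -4 + 2*(631 + M)/(-277 + M) (D(M) = -4 + 2*((M + 631)/(M - 277)) = -4 + 2*((631 + M)/(-277 + M)) = -4 + 2*(631 + M)/(-277 + M))
293290 + D(K(18)) = 293290 + 2*(1185 - 1*18)/(-277 + 18) = 293290 + 2*(1185 - 18)/(-259) = 293290 + 2*(-1/259)*1167 = 293290 - 2334/259 = 75959776/259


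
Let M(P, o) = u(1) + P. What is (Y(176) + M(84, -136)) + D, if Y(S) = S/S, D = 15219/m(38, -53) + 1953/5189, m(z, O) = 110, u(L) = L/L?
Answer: 128274161/570790 ≈ 224.73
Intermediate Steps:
u(L) = 1
M(P, o) = 1 + P
D = 79186221/570790 (D = 15219/110 + 1953/5189 = 79186221/570790 ≈ 138.73)
Y(S) = 1
(Y(176) + M(84, -136)) + D = (1 + (1 + 84)) + 79186221/570790 = (1 + 85) + 79186221/570790 = 86 + 79186221/570790 = 128274161/570790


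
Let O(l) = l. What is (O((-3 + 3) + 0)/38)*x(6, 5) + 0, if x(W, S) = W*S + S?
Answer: 0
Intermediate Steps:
x(W, S) = S + S*W (x(W, S) = S*W + S = S + S*W)
(O((-3 + 3) + 0)/38)*x(6, 5) + 0 = (((-3 + 3) + 0)/38)*(5*(1 + 6)) + 0 = ((0 + 0)*(1/38))*(5*7) + 0 = (0*(1/38))*35 + 0 = 0*35 + 0 = 0 + 0 = 0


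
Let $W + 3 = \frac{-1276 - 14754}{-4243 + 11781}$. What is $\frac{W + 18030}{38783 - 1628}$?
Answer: $\frac{67935748}{140037195} \approx 0.48513$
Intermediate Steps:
$W = - \frac{19322}{3769}$ ($W = -3 + \frac{-1276 - 14754}{-4243 + 11781} = -3 - \frac{16030}{7538} = -3 - \frac{8015}{3769} = - \frac{19322}{3769} \approx -5.1266$)
$\frac{W + 18030}{38783 - 1628} = \frac{- \frac{19322}{3769} + 18030}{38783 - 1628} = \frac{67935748}{3769 \cdot 37155} = \frac{67935748}{3769} \cdot \frac{1}{37155} = \frac{67935748}{140037195}$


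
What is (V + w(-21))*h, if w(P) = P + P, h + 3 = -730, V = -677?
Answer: 527027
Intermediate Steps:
h = -733 (h = -3 - 730 = -733)
w(P) = 2*P
(V + w(-21))*h = (-677 + 2*(-21))*(-733) = (-677 - 42)*(-733) = -719*(-733) = 527027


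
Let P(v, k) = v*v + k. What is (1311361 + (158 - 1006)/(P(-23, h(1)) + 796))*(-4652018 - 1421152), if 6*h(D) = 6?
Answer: -1760069282504410/221 ≈ -7.9641e+12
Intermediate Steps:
h(D) = 1 (h(D) = (1/6)*6 = 1)
P(v, k) = k + v**2 (P(v, k) = v**2 + k = k + v**2)
(1311361 + (158 - 1006)/(P(-23, h(1)) + 796))*(-4652018 - 1421152) = (1311361 + (158 - 1006)/((1 + (-23)**2) + 796))*(-4652018 - 1421152) = (1311361 - 848/((1 + 529) + 796))*(-6073170) = (1311361 - 848/(530 + 796))*(-6073170) = (1311361 - 848/1326)*(-6073170) = (1311361 - 848*1/1326)*(-6073170) = (1311361 - 424/663)*(-6073170) = (869431919/663)*(-6073170) = -1760069282504410/221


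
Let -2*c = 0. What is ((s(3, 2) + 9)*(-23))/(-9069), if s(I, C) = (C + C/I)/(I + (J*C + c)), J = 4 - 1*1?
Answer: 5773/244863 ≈ 0.023576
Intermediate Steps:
J = 3 (J = 4 - 1 = 3)
c = 0 (c = -1/2*0 = 0)
s(I, C) = (C + C/I)/(I + 3*C) (s(I, C) = (C + C/I)/(I + (3*C + 0)) = (C + C/I)/(I + 3*C))
((s(3, 2) + 9)*(-23))/(-9069) = ((2*(1 + 3)/(3*(3 + 3*2)) + 9)*(-23))/(-9069) = ((2*(1/3)*4/(3 + 6) + 9)*(-23))*(-1/9069) = ((2*(1/3)*4/9 + 9)*(-23))*(-1/9069) = ((2*(1/3)*(1/9)*4 + 9)*(-23))*(-1/9069) = ((8/27 + 9)*(-23))*(-1/9069) = ((251/27)*(-23))*(-1/9069) = -5773/27*(-1/9069) = 5773/244863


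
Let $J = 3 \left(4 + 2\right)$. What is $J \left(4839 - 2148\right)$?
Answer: $48438$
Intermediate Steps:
$J = 18$ ($J = 3 \cdot 6 = 18$)
$J \left(4839 - 2148\right) = 18 \left(4839 - 2148\right) = 18 \cdot 2691 = 48438$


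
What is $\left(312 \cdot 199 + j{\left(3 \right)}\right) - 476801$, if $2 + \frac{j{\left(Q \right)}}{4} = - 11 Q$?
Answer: $-414853$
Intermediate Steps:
$j{\left(Q \right)} = -8 - 44 Q$ ($j{\left(Q \right)} = -8 + 4 \left(- 11 Q\right) = -8 - 44 Q$)
$\left(312 \cdot 199 + j{\left(3 \right)}\right) - 476801 = \left(312 \cdot 199 - 140\right) - 476801 = \left(62088 - 140\right) - 476801 = 61948 - 476801 = -414853$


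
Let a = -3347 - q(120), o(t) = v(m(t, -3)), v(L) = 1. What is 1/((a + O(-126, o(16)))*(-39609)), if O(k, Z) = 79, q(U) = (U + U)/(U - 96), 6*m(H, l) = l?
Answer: 1/129838302 ≈ 7.7019e-9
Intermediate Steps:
m(H, l) = l/6
q(U) = 2*U/(-96 + U) (q(U) = (2*U)/(-96 + U) = 2*U/(-96 + U))
o(t) = 1
a = -3357 (a = -3347 - 2*120/(-96 + 120) = -3347 - 2*120/24 = -3347 - 1*10 = -3347 - 10 = -3357)
1/((a + O(-126, o(16)))*(-39609)) = 1/((-3357 + 79)*(-39609)) = -1/39609/(-3278) = -1/3278*(-1/39609) = 1/129838302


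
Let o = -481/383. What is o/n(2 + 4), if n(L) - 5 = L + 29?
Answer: -481/15320 ≈ -0.031397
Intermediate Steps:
o = -481/383 (o = -481*1/383 = -481/383 ≈ -1.2559)
n(L) = 34 + L (n(L) = 5 + (L + 29) = 5 + (29 + L) = 34 + L)
o/n(2 + 4) = -481/(383*(34 + (2 + 4))) = -481/(383*(34 + 6)) = -481/383/40 = -481/383*1/40 = -481/15320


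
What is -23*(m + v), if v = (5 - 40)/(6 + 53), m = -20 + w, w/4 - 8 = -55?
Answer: 283061/59 ≈ 4797.6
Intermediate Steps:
w = -188 (w = 32 + 4*(-55) = 32 - 220 = -188)
m = -208 (m = -20 - 188 = -208)
v = -35/59 ≈ -0.59322
-23*(m + v) = -23*(-208 - 35/59) = -23*(-12307/59) = 283061/59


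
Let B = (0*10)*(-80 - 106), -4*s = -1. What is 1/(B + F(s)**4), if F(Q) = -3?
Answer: 1/81 ≈ 0.012346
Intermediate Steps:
s = 1/4 (s = -1/4*(-1) = 1/4 ≈ 0.25000)
B = 0 (B = 0*(-186) = 0)
1/(B + F(s)**4) = 1/(0 + (-3)**4) = 1/(0 + 81) = 1/81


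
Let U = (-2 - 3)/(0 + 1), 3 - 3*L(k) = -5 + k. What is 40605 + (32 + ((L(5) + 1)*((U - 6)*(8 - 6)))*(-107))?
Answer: 45345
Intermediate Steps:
L(k) = 8/3 - k/3 (L(k) = 1 - (-5 + k)/3 = 1 + (5/3 - k/3) = 8/3 - k/3)
U = -5 (U = -5/1 = -5*1 = -5)
40605 + (32 + ((L(5) + 1)*((U - 6)*(8 - 6)))*(-107)) = 40605 + (32 + (((8/3 - ⅓*5) + 1)*((-5 - 6)*(8 - 6)))*(-107)) = 40605 + (32 + (((8/3 - 5/3) + 1)*(-11*2))*(-107)) = 40605 + (32 + ((1 + 1)*(-22))*(-107)) = 40605 + (32 + (2*(-22))*(-107)) = 40605 + (32 - 44*(-107)) = 40605 + (32 + 4708) = 40605 + 4740 = 45345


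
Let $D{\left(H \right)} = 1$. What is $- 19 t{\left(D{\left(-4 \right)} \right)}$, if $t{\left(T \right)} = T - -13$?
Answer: $-266$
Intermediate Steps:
$t{\left(T \right)} = 13 + T$ ($t{\left(T \right)} = T + 13 = 13 + T$)
$- 19 t{\left(D{\left(-4 \right)} \right)} = - 19 \left(13 + 1\right) = \left(-19\right) 14 = -266$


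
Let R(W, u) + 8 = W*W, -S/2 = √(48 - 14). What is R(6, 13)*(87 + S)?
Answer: 2436 - 56*√34 ≈ 2109.5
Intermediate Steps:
S = -2*√34 (S = -2*√(48 - 14) = -2*√34 ≈ -11.662)
R(W, u) = -8 + W² (R(W, u) = -8 + W*W = -8 + W²)
R(6, 13)*(87 + S) = (-8 + 6²)*(87 - 2*√34) = (-8 + 36)*(87 - 2*√34) = 28*(87 - 2*√34) = 2436 - 56*√34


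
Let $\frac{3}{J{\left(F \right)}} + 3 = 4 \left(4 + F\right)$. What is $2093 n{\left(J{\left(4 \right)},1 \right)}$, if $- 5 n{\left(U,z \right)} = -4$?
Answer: $\frac{8372}{5} \approx 1674.4$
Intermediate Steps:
$J{\left(F \right)} = \frac{3}{13 + 4 F}$ ($J{\left(F \right)} = \frac{3}{-3 + 4 \left(4 + F\right)} = \frac{3}{-3 + \left(16 + 4 F\right)} = \frac{3}{13 + 4 F}$)
$n{\left(U,z \right)} = \frac{4}{5}$ ($n{\left(U,z \right)} = \left(- \frac{1}{5}\right) \left(-4\right) = \frac{4}{5}$)
$2093 n{\left(J{\left(4 \right)},1 \right)} = 2093 \cdot \frac{4}{5} = \frac{8372}{5}$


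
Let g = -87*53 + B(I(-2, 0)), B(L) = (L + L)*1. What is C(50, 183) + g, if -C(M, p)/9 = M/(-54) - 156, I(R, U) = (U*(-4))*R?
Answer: -9596/3 ≈ -3198.7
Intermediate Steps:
I(R, U) = -4*R*U (I(R, U) = (-4*U)*R = -4*R*U)
B(L) = 2*L (B(L) = (2*L)*1 = 2*L)
g = -4611 (g = -87*53 + 2*(-4*(-2)*0) = -4611 + 2*0 = -4611 + 0 = -4611)
C(M, p) = 1404 + M/6 (C(M, p) = -9*(M/(-54) - 156) = -9*(-M/54 - 156) = -9*(-156 - M/54) = 1404 + M/6)
C(50, 183) + g = (1404 + (⅙)*50) - 4611 = (1404 + 25/3) - 4611 = 4237/3 - 4611 = -9596/3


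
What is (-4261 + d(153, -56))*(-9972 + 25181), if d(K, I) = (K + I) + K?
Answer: -61003299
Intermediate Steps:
d(K, I) = I + 2*K (d(K, I) = (I + K) + K = I + 2*K)
(-4261 + d(153, -56))*(-9972 + 25181) = (-4261 + (-56 + 2*153))*(-9972 + 25181) = (-4261 + (-56 + 306))*15209 = (-4261 + 250)*15209 = -4011*15209 = -61003299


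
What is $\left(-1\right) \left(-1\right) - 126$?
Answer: $-125$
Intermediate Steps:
$\left(-1\right) \left(-1\right) - 126 = 1 - 126 = -125$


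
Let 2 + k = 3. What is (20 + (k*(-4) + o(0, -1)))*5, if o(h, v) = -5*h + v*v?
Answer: 85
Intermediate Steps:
k = 1 (k = -2 + 3 = 1)
o(h, v) = v² - 5*h (o(h, v) = -5*h + v² = v² - 5*h)
(20 + (k*(-4) + o(0, -1)))*5 = (20 + (1*(-4) + ((-1)² - 5*0)))*5 = (20 + (-4 + (1 + 0)))*5 = (20 + (-4 + 1))*5 = (20 - 3)*5 = 17*5 = 85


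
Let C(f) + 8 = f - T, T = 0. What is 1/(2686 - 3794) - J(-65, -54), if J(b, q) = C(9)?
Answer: -1109/1108 ≈ -1.0009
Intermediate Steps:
C(f) = -8 + f (C(f) = -8 + (f - 1*0) = -8 + (f + 0) = -8 + f)
J(b, q) = 1 (J(b, q) = -8 + 9 = 1)
1/(2686 - 3794) - J(-65, -54) = 1/(2686 - 3794) - 1*1 = 1/(-1108) - 1 = -1/1108 - 1 = -1109/1108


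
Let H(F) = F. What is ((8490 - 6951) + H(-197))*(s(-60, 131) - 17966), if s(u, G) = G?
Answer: -23934570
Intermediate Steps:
((8490 - 6951) + H(-197))*(s(-60, 131) - 17966) = ((8490 - 6951) - 197)*(131 - 17966) = (1539 - 197)*(-17835) = 1342*(-17835) = -23934570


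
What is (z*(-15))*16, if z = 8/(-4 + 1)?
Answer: 640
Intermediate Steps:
z = -8/3 (z = 8/(-3) = -⅓*8 = -8/3 ≈ -2.6667)
(z*(-15))*16 = -8/3*(-15)*16 = 40*16 = 640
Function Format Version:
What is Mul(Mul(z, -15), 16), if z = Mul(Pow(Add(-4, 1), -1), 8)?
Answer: 640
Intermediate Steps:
z = Rational(-8, 3) (z = Mul(Pow(-3, -1), 8) = Mul(Rational(-1, 3), 8) = Rational(-8, 3) ≈ -2.6667)
Mul(Mul(z, -15), 16) = Mul(Mul(Rational(-8, 3), -15), 16) = Mul(40, 16) = 640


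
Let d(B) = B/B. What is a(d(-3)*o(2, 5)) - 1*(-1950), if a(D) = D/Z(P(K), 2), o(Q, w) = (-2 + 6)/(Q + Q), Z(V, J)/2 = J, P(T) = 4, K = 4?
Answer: 7801/4 ≈ 1950.3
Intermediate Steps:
d(B) = 1
Z(V, J) = 2*J
o(Q, w) = 2/Q (o(Q, w) = 4/((2*Q)) = 4*(1/(2*Q)) = 2/Q)
a(D) = D/4 (a(D) = D/((2*2)) = D/4)
a(d(-3)*o(2, 5)) - 1*(-1950) = (1*(2/2))/4 - 1*(-1950) = (1*(2*(½)))/4 + 1950 = (1*1)/4 + 1950 = (¼)*1 + 1950 = ¼ + 1950 = 7801/4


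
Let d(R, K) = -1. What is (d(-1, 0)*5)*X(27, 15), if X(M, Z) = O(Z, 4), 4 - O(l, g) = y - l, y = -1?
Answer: -100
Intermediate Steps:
O(l, g) = 5 + l (O(l, g) = 4 - (-1 - l) = 4 + (1 + l) = 5 + l)
X(M, Z) = 5 + Z
(d(-1, 0)*5)*X(27, 15) = (-1*5)*(5 + 15) = -5*20 = -100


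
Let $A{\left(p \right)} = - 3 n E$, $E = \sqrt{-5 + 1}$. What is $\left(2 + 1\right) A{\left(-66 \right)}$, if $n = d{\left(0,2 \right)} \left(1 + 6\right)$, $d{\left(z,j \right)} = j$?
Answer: $- 252 i \approx - 252.0 i$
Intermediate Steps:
$E = 2 i$ ($E = \sqrt{-4} = 2 i \approx 2.0 i$)
$n = 14$ ($n = 2 \left(1 + 6\right) = 2 \cdot 7 = 14$)
$A{\left(p \right)} = - 84 i$ ($A{\left(p \right)} = \left(-3\right) 14 \cdot 2 i = - 42 \cdot 2 i = - 84 i$)
$\left(2 + 1\right) A{\left(-66 \right)} = \left(2 + 1\right) \left(- 84 i\right) = 3 \left(- 84 i\right) = - 252 i$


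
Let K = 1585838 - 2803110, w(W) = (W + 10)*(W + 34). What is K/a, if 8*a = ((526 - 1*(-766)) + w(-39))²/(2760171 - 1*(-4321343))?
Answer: -68961029678464/2064969 ≈ -3.3396e+7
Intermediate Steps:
w(W) = (10 + W)*(34 + W)
a = 2064969/56652112 (a = (((526 - 1*(-766)) + (340 + (-39)² + 44*(-39)))²/(2760171 - 1*(-4321343)))/8 = (((526 + 766) + (340 + 1521 - 1716))²/(2760171 + 4321343))/8 = ((1292 + 145)²/7081514)/8 = (1437²*(1/7081514))/8 = (2064969*(1/7081514))/8 = (⅛)*(2064969/7081514) = 2064969/56652112 ≈ 0.036450)
K = -1217272
K/a = -1217272/2064969/56652112 = -1217272*56652112/2064969 = -68961029678464/2064969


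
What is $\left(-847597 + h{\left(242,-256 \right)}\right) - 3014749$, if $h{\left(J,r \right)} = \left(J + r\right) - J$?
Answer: $-3862602$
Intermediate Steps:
$h{\left(J,r \right)} = r$
$\left(-847597 + h{\left(242,-256 \right)}\right) - 3014749 = \left(-847597 - 256\right) - 3014749 = -847853 - 3014749 = -3862602$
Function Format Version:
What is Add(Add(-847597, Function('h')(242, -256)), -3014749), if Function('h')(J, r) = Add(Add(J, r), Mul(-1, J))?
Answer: -3862602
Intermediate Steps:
Function('h')(J, r) = r
Add(Add(-847597, Function('h')(242, -256)), -3014749) = Add(Add(-847597, -256), -3014749) = Add(-847853, -3014749) = -3862602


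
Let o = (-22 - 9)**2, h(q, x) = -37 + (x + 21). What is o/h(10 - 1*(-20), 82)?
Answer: 961/66 ≈ 14.561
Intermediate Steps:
h(q, x) = -16 + x (h(q, x) = -37 + (21 + x) = -16 + x)
o = 961 (o = (-31)**2 = 961)
o/h(10 - 1*(-20), 82) = 961/(-16 + 82) = 961/66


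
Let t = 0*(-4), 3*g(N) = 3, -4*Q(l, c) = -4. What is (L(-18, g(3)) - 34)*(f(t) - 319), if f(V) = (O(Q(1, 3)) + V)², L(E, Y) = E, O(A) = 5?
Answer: 15288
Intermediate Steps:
Q(l, c) = 1 (Q(l, c) = -¼*(-4) = 1)
g(N) = 1 (g(N) = (⅓)*3 = 1)
t = 0
f(V) = (5 + V)²
(L(-18, g(3)) - 34)*(f(t) - 319) = (-18 - 34)*((5 + 0)² - 319) = -52*(5² - 319) = -52*(25 - 319) = -52*(-294) = 15288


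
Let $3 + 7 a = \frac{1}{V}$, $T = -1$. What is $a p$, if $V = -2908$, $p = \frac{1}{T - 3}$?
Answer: $\frac{8725}{81424} \approx 0.10716$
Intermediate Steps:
$p = - \frac{1}{4}$ ($p = \frac{1}{-1 - 3} = \frac{1}{-4} = - \frac{1}{4} \approx -0.25$)
$a = - \frac{8725}{20356}$ ($a = - \frac{3}{7} + \frac{1}{7 \left(-2908\right)} = - \frac{3}{7} + \frac{1}{7} \left(- \frac{1}{2908}\right) = - \frac{3}{7} - \frac{1}{20356} = - \frac{8725}{20356} \approx -0.42862$)
$a p = \left(- \frac{8725}{20356}\right) \left(- \frac{1}{4}\right) = \frac{8725}{81424}$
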